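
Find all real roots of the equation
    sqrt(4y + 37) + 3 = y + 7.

y = 3

Isolate the radical: sqrt(4y + 37) = y + 4.
Square both sides: 4y + 37 = (y + 4)^2.
Expand and rearrange: y^2 + 4y - 21 = 0.
Solving gives y = 3 or y = -7.
Check each candidate in the original equation:
  y = 3: sqrt(49) = 7, while y + 4 = 7 — valid.
  y = -7: sqrt(9) = 3, while y + 4 = -3 — extraneous.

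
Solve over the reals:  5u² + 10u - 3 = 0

u = -2.2649 or u = 0.2649

Discriminant: (10)² − 4·5·(-3) = 160.
Quadratic formula: u = (-10 ± √160) / 10.
So u = -1 + 2·√(10)/5 ≈ 0.2649 or u = -2·√(10)/5 - 1 ≈ -2.2649.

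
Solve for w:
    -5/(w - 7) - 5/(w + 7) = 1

Multiply both sides by (w - 7)(w + 7):
-5(w + 7) - 5(w - 7) = (w - 7)(w + 7).
Expand and collect terms: w^2 + 10w - 49 = 0.
By the quadratic formula, w = (-10 +/- sqrt(296)) / 2, so w ~= 3.6023 or w ~= -13.6023.
Neither value makes a denominator zero (w != 7, w != -7), so both are valid.

w = -13.6023 or w = 3.6023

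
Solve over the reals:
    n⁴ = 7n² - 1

n = -2.618 or n = -0.382 or n = 0.382 or n = 2.618

Let u = n². The equation becomes u² - 7u + 1 = 0.
By the quadratic formula, u = 3·√(5)/2 + 7/2 or u = 7/2 - 3·√(5)/2.
n² = 3·√(5)/2 + 7/2 gives n = ±(√(5)/2 + 3/2) ≈ ±2.618.
n² = 7/2 - 3·√(5)/2 gives n = ±(3/2 - √(5)/2) ≈ ±0.382.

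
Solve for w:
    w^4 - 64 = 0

Let u = w^2. The equation becomes u^2 - 64 = 0.
Factor: (u + 8)(u - 8) = 0, so u = -8 or u = 8.
w^2 = -8 < 0 has no real solution.
w^2 = 8 gives w = +/-2*sqrt(2) ~= +/-2.8284.

w = -2.8284 or w = 2.8284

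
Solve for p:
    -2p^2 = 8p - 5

Rearrange to standard form: -2p^2 - 8p + 5 = 0.
Discriminant: (-8)^2 - 4*(-2)*5 = 104.
Quadratic formula: p = (8 +/- sqrt(104)) / (-4).
So p = -sqrt(26)/2 - 2 ~= -4.5495 or p = -2 + sqrt(26)/2 ~= 0.5495.

p = -4.5495 or p = 0.5495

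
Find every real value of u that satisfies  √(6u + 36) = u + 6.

u = -6 or u = 0

Square both sides: 6u + 36 = (u + 6)².
Expand and rearrange: u² + 6u = 0.
Solving gives u = 0 or u = -6.
Check each candidate in the original equation:
  u = 0: √(36) = 6, while u + 6 = 6 — valid.
  u = -6: √(0) = 0, while u + 6 = 0 — valid.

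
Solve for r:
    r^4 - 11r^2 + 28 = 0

r = -2.6458 or r = -2 or r = 2 or r = 2.6458

Let u = r^2. The equation becomes u^2 - 11u + 28 = 0.
Factor: (u - 7)(u - 4) = 0, so u = 7 or u = 4.
r^2 = 7 gives r = +/-sqrt(7) ~= +/-2.6458.
r^2 = 4 gives r = +/-2.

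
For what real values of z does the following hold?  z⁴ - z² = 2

z = -1.4142 or z = 1.4142

Let u = z². The equation becomes u² - u - 2 = 0.
Factor: (u - 2)(u + 1) = 0, so u = 2 or u = -1.
z² = 2 gives z = ±√(2) ≈ ±1.4142.
z² = -1 < 0 has no real solution.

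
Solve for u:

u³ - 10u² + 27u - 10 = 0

u = 0.4384 or u = 4.5616 or u = 5

Possible rational roots are divisors of -10. Testing u = 5 gives 0, so (u - 5) is a factor.
Divide: u³ - 10u² + 27u - 10 = (u - 5)(u² - 5u + 2).
Apply the quadratic formula to u² - 5u + 2 = 0: u = (5 ± √17)/2, i.e. u ≈ 4.5616 or u ≈ 0.4384.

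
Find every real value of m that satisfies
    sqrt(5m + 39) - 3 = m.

m = 5

Isolate the radical: sqrt(5m + 39) = m + 3.
Square both sides: 5m + 39 = (m + 3)^2.
Expand and rearrange: m^2 + m - 30 = 0.
Solving gives m = 5 or m = -6.
Check each candidate in the original equation:
  m = 5: sqrt(64) = 8, while m + 3 = 8 — valid.
  m = -6: sqrt(9) = 3, while m + 3 = -3 — extraneous.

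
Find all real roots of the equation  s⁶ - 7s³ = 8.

s = -1 or s = 2

Let u = s³. The equation becomes u² - 7u - 8 = 0.
Factor: (u - 8)(u + 1) = 0, so u = 8 or u = -1.
s³ = 8 gives s = 2.
s³ = -1 gives s = -1.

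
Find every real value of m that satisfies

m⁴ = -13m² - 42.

No real solutions.

Let u = m². The equation becomes u² + 13u + 42 = 0.
Factor: (u + 6)(u + 7) = 0, so u = -6 or u = -7.
m² = -6 < 0 has no real solution.
m² = -7 < 0 has no real solution.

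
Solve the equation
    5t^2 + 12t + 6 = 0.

t = -1.6899 or t = -0.7101

Discriminant: (12)^2 - 4*5*6 = 24.
Quadratic formula: t = (-12 +/- sqrt(24)) / 10.
So t = -6/5 + sqrt(6)/5 ~= -0.7101 or t = -6/5 - sqrt(6)/5 ~= -1.6899.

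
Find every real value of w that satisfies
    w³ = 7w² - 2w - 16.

w = -1.2749 or w = 2 or w = 6.2749

Rearrange: w³ - 7w² + 2w + 16 = 0.
Possible rational roots are divisors of 16. Testing w = 2 gives 0, so (w - 2) is a factor.
Divide: w³ - 7w² + 2w + 16 = (w - 2)(w² - 5w - 8).
Apply the quadratic formula to w² - 5w - 8 = 0: w = (5 ± √57)/2, i.e. w ≈ 6.2749 or w ≈ -1.2749.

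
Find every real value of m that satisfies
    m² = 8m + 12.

m = -1.2915 or m = 9.2915

Rearrange to standard form: m² - 8m - 12 = 0.
Discriminant: (-8)² − 4·1·(-12) = 112.
Quadratic formula: m = (8 ± √112) / 2.
So m = 4 + 2·√(7) ≈ 9.2915 or m = 4 - 2·√(7) ≈ -1.2915.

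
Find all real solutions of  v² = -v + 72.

v = -9 or v = 8

Bring every term to one side: v² + v - 72 = 0.
Factor: (v + 9)(v - 8) = 0.
So v = -9 or v = 8.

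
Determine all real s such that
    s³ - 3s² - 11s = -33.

s = -3.3166 or s = 3 or s = 3.3166

Rearrange: s³ - 3s² - 11s + 33 = 0.
Possible rational roots are divisors of 33. Testing s = 3 gives 0, so (s - 3) is a factor.
Divide: s³ - 3s² - 11s + 33 = (s - 3)(s² - 11).
Apply the quadratic formula to s² - 11 = 0: s = (0 ± √44)/2, i.e. s ≈ 3.3166 or s ≈ -3.3166.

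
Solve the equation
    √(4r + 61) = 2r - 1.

Square both sides: 4r + 61 = (2r - 1)².
Expand and rearrange: 4r² - 8r - 60 = 0.
Solving gives r = 5 or r = -3.
Check each candidate in the original equation:
  r = 5: √(81) = 9, while 2r - 1 = 9 — valid.
  r = -3: √(49) = 7, while 2r - 1 = -7 — extraneous.

r = 5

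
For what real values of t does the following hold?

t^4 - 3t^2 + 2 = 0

Let u = t^2. The equation becomes u^2 - 3u + 2 = 0.
Factor: (u - 2)(u - 1) = 0, so u = 2 or u = 1.
t^2 = 2 gives t = +/-sqrt(2) ~= +/-1.4142.
t^2 = 1 gives t = +/-1.

t = -1.4142 or t = -1 or t = 1 or t = 1.4142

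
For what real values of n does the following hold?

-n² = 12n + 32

n = -8 or n = -4

Bring every term to one side: -n² - 12n - 32 = 0.
Factor: -1(n + 4)(n + 8) = 0.
So n = -4 or n = -8.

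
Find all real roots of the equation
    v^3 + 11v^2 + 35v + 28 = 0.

v = -5.7913 or v = -4 or v = -1.2087

Possible rational roots are divisors of 28. Testing v = -4 gives 0, so (v + 4) is a factor.
Divide: v^3 + 11v^2 + 35v + 28 = (v + 4)(v^2 + 7v + 7).
Apply the quadratic formula to v^2 + 7v + 7 = 0: v = (-7 +/- sqrt(21))/2, i.e. v ~= -1.2087 or v ~= -5.7913.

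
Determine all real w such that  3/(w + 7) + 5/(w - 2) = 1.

Multiply both sides by (w + 7)(w - 2):
3(w - 2) + 5(w + 7) = (w + 7)(w - 2).
Expand and collect terms: w² - 3w - 43 = 0.
By the quadratic formula, w = (3 ± √181) / 2, so w ≈ 8.2268 or w ≈ -5.2268.
Neither value makes a denominator zero (w ≠ -7, w ≠ 2), so both are valid.

w = -5.2268 or w = 8.2268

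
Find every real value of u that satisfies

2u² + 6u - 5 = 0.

Discriminant: (6)² − 4·2·(-5) = 76.
Quadratic formula: u = (-6 ± √76) / 4.
So u = -3/2 + √(19)/2 ≈ 0.6794 or u = -√(19)/2 - 3/2 ≈ -3.6794.

u = -3.6794 or u = 0.6794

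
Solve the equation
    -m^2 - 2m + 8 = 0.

Factor: -1(m + 4)(m - 2) = 0.
So m = -4 or m = 2.

m = -4 or m = 2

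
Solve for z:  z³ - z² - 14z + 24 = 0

z = -4 or z = 2 or z = 3

Possible rational roots are divisors of 24. Testing z = 3 gives 0, so (z - 3) is a factor.
Divide: z³ - z² - 14z + 24 = (z - 3)(z² + 2z - 8).
Factor the quadratic: z = 2 or z = -4.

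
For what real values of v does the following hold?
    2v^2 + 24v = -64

v = -8 or v = -4

Bring every term to one side: 2v^2 + 24v + 64 = 0.
Factor: 2(v + 8)(v + 4) = 0.
So v = -8 or v = -4.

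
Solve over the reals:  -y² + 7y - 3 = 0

y = 0.4586 or y = 6.5414

Discriminant: (7)² − 4·(-1)·(-3) = 37.
Quadratic formula: y = (-7 ± √37) / (-2).
So y = 7/2 - √(37)/2 ≈ 0.4586 or y = √(37)/2 + 7/2 ≈ 6.5414.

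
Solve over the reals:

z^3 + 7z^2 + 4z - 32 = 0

Possible rational roots are divisors of -32. Testing z = -4 gives 0, so (z + 4) is a factor.
Divide: z^3 + 7z^2 + 4z - 32 = (z + 4)(z^2 + 3z - 8).
Apply the quadratic formula to z^2 + 3z - 8 = 0: z = (-3 +/- sqrt(41))/2, i.e. z ~= 1.7016 or z ~= -4.7016.

z = -4.7016 or z = -4 or z = 1.7016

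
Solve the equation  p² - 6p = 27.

p = -3 or p = 9

Bring every term to one side: p² - 6p - 27 = 0.
Factor: (p - 9)(p + 3) = 0.
So p = 9 or p = -3.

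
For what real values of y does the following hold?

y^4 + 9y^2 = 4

Let u = y^2. The equation becomes u^2 + 9u - 4 = 0.
By the quadratic formula, u = -9/2 + sqrt(97)/2 or u = -sqrt(97)/2 - 9/2.
y^2 = -9/2 + sqrt(97)/2 gives y = +/-sqrt(-9/2 + sqrt(97)/2) ~= +/-0.6515.
y^2 = -sqrt(97)/2 - 9/2 < 0 has no real solution.

y = -0.6515 or y = 0.6515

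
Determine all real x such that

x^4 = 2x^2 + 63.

x = -3 or x = 3

Let u = x^2. The equation becomes u^2 - 2u - 63 = 0.
Factor: (u + 7)(u - 9) = 0, so u = -7 or u = 9.
x^2 = -7 < 0 has no real solution.
x^2 = 9 gives x = +/-3.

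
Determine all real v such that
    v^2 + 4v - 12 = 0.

Factor: (v + 6)(v - 2) = 0.
So v = -6 or v = 2.

v = -6 or v = 2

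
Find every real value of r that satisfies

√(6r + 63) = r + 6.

Square both sides: 6r + 63 = (r + 6)².
Expand and rearrange: r² + 6r - 27 = 0.
Solving gives r = 3 or r = -9.
Check each candidate in the original equation:
  r = 3: √(81) = 9, while r + 6 = 9 — valid.
  r = -9: √(9) = 3, while r + 6 = -3 — extraneous.

r = 3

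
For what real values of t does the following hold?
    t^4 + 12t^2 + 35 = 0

No real solutions.

Let u = t^2. The equation becomes u^2 + 12u + 35 = 0.
Factor: (u + 7)(u + 5) = 0, so u = -7 or u = -5.
t^2 = -7 < 0 has no real solution.
t^2 = -5 < 0 has no real solution.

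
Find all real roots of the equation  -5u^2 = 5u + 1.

u = -0.7236 or u = -0.2764

Rearrange to standard form: -5u^2 - 5u - 1 = 0.
Discriminant: (-5)^2 - 4*(-5)*(-1) = 5.
Quadratic formula: u = (5 +/- sqrt(5)) / (-10).
So u = -1/2 - sqrt(5)/10 ~= -0.7236 or u = -1/2 + sqrt(5)/10 ~= -0.2764.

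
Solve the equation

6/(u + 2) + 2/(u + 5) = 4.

Multiply both sides by (u + 2)(u + 5):
6(u + 5) + 2(u + 2) = 4(u + 2)(u + 5).
Expand and collect terms: 4u^2 + 20u + 6 = 0.
By the quadratic formula, u = (-20 +/- sqrt(304)) / 8, so u ~= -0.3206 or u ~= -4.6794.
Neither value makes a denominator zero (u != -2, u != -5), so both are valid.

u = -4.6794 or u = -0.3206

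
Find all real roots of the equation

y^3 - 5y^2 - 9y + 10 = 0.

Possible rational roots are divisors of 10. Testing y = -2 gives 0, so (y + 2) is a factor.
Divide: y^3 - 5y^2 - 9y + 10 = (y + 2)(y^2 - 7y + 5).
Apply the quadratic formula to y^2 - 7y + 5 = 0: y = (7 +/- sqrt(29))/2, i.e. y ~= 6.1926 or y ~= 0.8074.

y = -2 or y = 0.8074 or y = 6.1926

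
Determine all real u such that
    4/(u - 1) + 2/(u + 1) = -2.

Multiply both sides by (u - 1)(u + 1):
4(u + 1) + 2(u - 1) = -2(u - 1)(u + 1).
Expand and collect terms: -2u² - 6u = 0.
Factor or apply the quadratic formula: u = -3 or u = 0.
Neither value makes a denominator zero (u ≠ 1, u ≠ -1), so both are valid.

u = -3 or u = 0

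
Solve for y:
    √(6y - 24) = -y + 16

y = 10

Square both sides: 6y - 24 = (-y + 16)².
Expand and rearrange: y² - 38y + 280 = 0.
Solving gives y = 28 or y = 10.
Check each candidate in the original equation:
  y = 28: √(144) = 12, while -y + 16 = -12 — extraneous.
  y = 10: √(36) = 6, while -y + 16 = 6 — valid.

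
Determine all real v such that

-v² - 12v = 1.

v = -11.9161 or v = -0.0839

Rearrange to standard form: -v² - 12v - 1 = 0.
Discriminant: (-12)² − 4·(-1)·(-1) = 140.
Quadratic formula: v = (12 ± √140) / (-2).
So v = -6 - √(35) ≈ -11.9161 or v = -6 + √(35) ≈ -0.0839.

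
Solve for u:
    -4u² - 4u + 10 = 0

u = -2.1583 or u = 1.1583

Discriminant: (-4)² − 4·(-4)·10 = 176.
Quadratic formula: u = (4 ± √176) / (-8).
So u = -√(11)/2 - 1/2 ≈ -2.1583 or u = -1/2 + √(11)/2 ≈ 1.1583.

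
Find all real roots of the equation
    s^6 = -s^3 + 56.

Let u = s^3. The equation becomes u^2 + u - 56 = 0.
Factor: (u + 8)(u - 7) = 0, so u = -8 or u = 7.
s^3 = -8 gives s = -2.
s^3 = 7 gives s = (7)^(1/3) ~= 1.9129.

s = -2 or s = 1.9129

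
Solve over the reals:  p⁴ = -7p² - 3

No real solutions.

Let u = p². The equation becomes u² + 7u + 3 = 0.
By the quadratic formula, u = -7/2 + √(37)/2 or u = -7/2 - √(37)/2.
p² = -7/2 + √(37)/2 < 0 has no real solution.
p² = -7/2 - √(37)/2 < 0 has no real solution.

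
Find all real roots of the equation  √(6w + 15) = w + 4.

Square both sides: 6w + 15 = (w + 4)².
Expand and rearrange: w² + 2w + 1 = 0.
This gives the repeated root w = -1.
Check in the original equation:
  w = -1: √(9) = 3, while w + 4 = 3 — valid.

w = -1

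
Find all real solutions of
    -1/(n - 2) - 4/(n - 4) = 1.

n = -1.5616 or n = 2.5616

Multiply both sides by (n - 2)(n - 4):
-(n - 4) - 4(n - 2) = (n - 2)(n - 4).
Expand and collect terms: n^2 - n - 4 = 0.
By the quadratic formula, n = (1 +/- sqrt(17)) / 2, so n ~= 2.5616 or n ~= -1.5616.
Neither value makes a denominator zero (n != 2, n != 4), so both are valid.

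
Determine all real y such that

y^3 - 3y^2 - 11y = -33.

Rearrange: y^3 - 3y^2 - 11y + 33 = 0.
Possible rational roots are divisors of 33. Testing y = 3 gives 0, so (y - 3) is a factor.
Divide: y^3 - 3y^2 - 11y + 33 = (y - 3)(y^2 - 11).
Apply the quadratic formula to y^2 - 11 = 0: y = (0 +/- sqrt(44))/2, i.e. y ~= 3.3166 or y ~= -3.3166.

y = -3.3166 or y = 3 or y = 3.3166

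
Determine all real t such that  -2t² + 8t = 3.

t = 0.4189 or t = 3.5811

Rearrange to standard form: -2t² + 8t - 3 = 0.
Discriminant: (8)² − 4·(-2)·(-3) = 40.
Quadratic formula: t = (-8 ± √40) / (-4).
So t = 2 - √(10)/2 ≈ 0.4189 or t = √(10)/2 + 2 ≈ 3.5811.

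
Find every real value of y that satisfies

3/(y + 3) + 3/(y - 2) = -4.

Multiply both sides by (y + 3)(y - 2):
3(y - 2) + 3(y + 3) = -4(y + 3)(y - 2).
Expand and collect terms: -4y^2 - 10y + 21 = 0.
By the quadratic formula, y = (10 +/- sqrt(436)) / -8, so y ~= -3.8601 or y ~= 1.3601.
Neither value makes a denominator zero (y != -3, y != 2), so both are valid.

y = -3.8601 or y = 1.3601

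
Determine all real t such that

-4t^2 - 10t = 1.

t = -2.3956 or t = -0.1044

Rearrange to standard form: -4t^2 - 10t - 1 = 0.
Discriminant: (-10)^2 - 4*(-4)*(-1) = 84.
Quadratic formula: t = (10 +/- sqrt(84)) / (-8).
So t = -5/4 - sqrt(21)/4 ~= -2.3956 or t = -5/4 + sqrt(21)/4 ~= -0.1044.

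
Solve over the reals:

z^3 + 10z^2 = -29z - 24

Rearrange: z^3 + 10z^2 + 29z + 24 = 0.
Possible rational roots are divisors of 24. Testing z = -3 gives 0, so (z + 3) is a factor.
Divide: z^3 + 10z^2 + 29z + 24 = (z + 3)(z^2 + 7z + 8).
Apply the quadratic formula to z^2 + 7z + 8 = 0: z = (-7 +/- sqrt(17))/2, i.e. z ~= -1.4384 or z ~= -5.5616.

z = -5.5616 or z = -3 or z = -1.4384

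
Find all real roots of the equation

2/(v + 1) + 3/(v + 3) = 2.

v = -2.1861 or v = 0.6861

Multiply both sides by (v + 1)(v + 3):
2(v + 3) + 3(v + 1) = 2(v + 1)(v + 3).
Expand and collect terms: 2v^2 + 3v - 3 = 0.
By the quadratic formula, v = (-3 +/- sqrt(33)) / 4, so v ~= 0.6861 or v ~= -2.1861.
Neither value makes a denominator zero (v != -1, v != -3), so both are valid.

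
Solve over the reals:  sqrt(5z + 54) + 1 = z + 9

z = -1

Isolate the radical: sqrt(5z + 54) = z + 8.
Square both sides: 5z + 54 = (z + 8)^2.
Expand and rearrange: z^2 + 11z + 10 = 0.
Solving gives z = -1 or z = -10.
Check each candidate in the original equation:
  z = -1: sqrt(49) = 7, while z + 8 = 7 — valid.
  z = -10: sqrt(4) = 2, while z + 8 = -2 — extraneous.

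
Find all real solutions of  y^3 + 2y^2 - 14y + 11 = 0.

Possible rational roots are divisors of 11. Testing y = 1 gives 0, so (y - 1) is a factor.
Divide: y^3 + 2y^2 - 14y + 11 = (y - 1)(y^2 + 3y - 11).
Apply the quadratic formula to y^2 + 3y - 11 = 0: y = (-3 +/- sqrt(53))/2, i.e. y ~= 2.1401 or y ~= -5.1401.

y = -5.1401 or y = 1 or y = 2.1401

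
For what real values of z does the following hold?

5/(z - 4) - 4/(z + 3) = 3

Multiply both sides by (z - 4)(z + 3):
5(z + 3) - 4(z - 4) = 3(z - 4)(z + 3).
Expand and collect terms: 3z^2 - 4z - 67 = 0.
By the quadratic formula, z = (4 +/- sqrt(820)) / 6, so z ~= 5.4393 or z ~= -4.1059.
Neither value makes a denominator zero (z != 4, z != -3), so both are valid.

z = -4.1059 or z = 5.4393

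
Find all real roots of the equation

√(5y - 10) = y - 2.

y = 2 or y = 7

Square both sides: 5y - 10 = (y - 2)².
Expand and rearrange: y² - 9y + 14 = 0.
Solving gives y = 7 or y = 2.
Check each candidate in the original equation:
  y = 7: √(25) = 5, while y - 2 = 5 — valid.
  y = 2: √(0) = 0, while y - 2 = 0 — valid.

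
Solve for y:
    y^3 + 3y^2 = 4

y = -2 or y = 1

Rearrange: y^3 + 3y^2 - 4 = 0.
Possible rational roots are divisors of -4. Testing y = 1 gives 0, so (y - 1) is a factor.
Divide: y^3 + 3y^2 - 4 = (y - 1)(y^2 + 4y + 4).
The quadratic has the repeated root y = -2.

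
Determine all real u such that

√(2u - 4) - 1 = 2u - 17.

u = 10

Isolate the radical: √(2u - 4) = 2u - 16.
Square both sides: 2u - 4 = (2u - 16)².
Expand and rearrange: 4u² - 66u + 260 = 0.
Solving gives u = 10 or u = 6.5.
Check each candidate in the original equation:
  u = 10: √(16) = 4, while 2u - 16 = 4 — valid.
  u = 6.5: √(9) = 3, while 2u - 16 = -3 — extraneous.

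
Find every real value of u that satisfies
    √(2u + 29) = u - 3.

u = 10

Square both sides: 2u + 29 = (u - 3)².
Expand and rearrange: u² - 8u - 20 = 0.
Solving gives u = 10 or u = -2.
Check each candidate in the original equation:
  u = 10: √(49) = 7, while u - 3 = 7 — valid.
  u = -2: √(25) = 5, while u - 3 = -5 — extraneous.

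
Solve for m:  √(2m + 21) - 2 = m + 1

Isolate the radical: √(2m + 21) = m + 3.
Square both sides: 2m + 21 = (m + 3)².
Expand and rearrange: m² + 4m - 12 = 0.
Solving gives m = 2 or m = -6.
Check each candidate in the original equation:
  m = 2: √(25) = 5, while m + 3 = 5 — valid.
  m = -6: √(9) = 3, while m + 3 = -3 — extraneous.

m = 2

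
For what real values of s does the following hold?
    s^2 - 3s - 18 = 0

s = -3 or s = 6

Factor: (s - 6)(s + 3) = 0.
So s = 6 or s = -3.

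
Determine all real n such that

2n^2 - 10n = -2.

n = 0.2087 or n = 4.7913

Rearrange to standard form: 2n^2 - 10n + 2 = 0.
Discriminant: (-10)^2 - 4*2*2 = 84.
Quadratic formula: n = (10 +/- sqrt(84)) / 4.
So n = sqrt(21)/2 + 5/2 ~= 4.7913 or n = 5/2 - sqrt(21)/2 ~= 0.2087.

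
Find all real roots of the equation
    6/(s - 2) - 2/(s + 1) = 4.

Multiply both sides by (s - 2)(s + 1):
6(s + 1) - 2(s - 2) = 4(s - 2)(s + 1).
Expand and collect terms: 4s^2 - 8s - 18 = 0.
By the quadratic formula, s = (8 +/- sqrt(352)) / 8, so s ~= 3.3452 or s ~= -1.3452.
Neither value makes a denominator zero (s != 2, s != -1), so both are valid.

s = -1.3452 or s = 3.3452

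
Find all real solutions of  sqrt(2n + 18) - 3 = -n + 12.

n = 9

Isolate the radical: sqrt(2n + 18) = -n + 15.
Square both sides: 2n + 18 = (-n + 15)^2.
Expand and rearrange: n^2 - 32n + 207 = 0.
Solving gives n = 23 or n = 9.
Check each candidate in the original equation:
  n = 23: sqrt(64) = 8, while -n + 15 = -8 — extraneous.
  n = 9: sqrt(36) = 6, while -n + 15 = 6 — valid.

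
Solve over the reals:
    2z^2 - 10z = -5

z = 0.5635 or z = 4.4365

Rearrange to standard form: 2z^2 - 10z + 5 = 0.
Discriminant: (-10)^2 - 4*2*5 = 60.
Quadratic formula: z = (10 +/- sqrt(60)) / 4.
So z = sqrt(15)/2 + 5/2 ~= 4.4365 or z = 5/2 - sqrt(15)/2 ~= 0.5635.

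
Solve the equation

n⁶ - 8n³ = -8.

Let u = n³. The equation becomes u² - 8u + 8 = 0.
By the quadratic formula, u = 2·√(2) + 4 or u = 4 - 2·√(2).
n³ = 2·√(2) + 4 gives n = ∛(2·√(2) + 4) ≈ 1.8972.
n³ = 4 - 2·√(2) gives n = ∛(4 - 2·√(2)) ≈ 1.0542.

n = 1.0542 or n = 1.8972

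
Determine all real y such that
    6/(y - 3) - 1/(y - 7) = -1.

Multiply both sides by (y - 3)(y - 7):
6(y - 7) - (y - 3) = -(y - 3)(y - 7).
Expand and collect terms: -y² + 5y + 18 = 0.
By the quadratic formula, y = (-5 ± √97) / -2, so y ≈ -2.4244 or y ≈ 7.4244.
Neither value makes a denominator zero (y ≠ 3, y ≠ 7), so both are valid.

y = -2.4244 or y = 7.4244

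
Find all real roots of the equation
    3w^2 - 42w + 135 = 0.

Factor: 3(w - 5)(w - 9) = 0.
So w = 5 or w = 9.

w = 5 or w = 9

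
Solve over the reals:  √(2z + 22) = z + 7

Square both sides: 2z + 22 = (z + 7)².
Expand and rearrange: z² + 12z + 27 = 0.
Solving gives z = -3 or z = -9.
Check each candidate in the original equation:
  z = -3: √(16) = 4, while z + 7 = 4 — valid.
  z = -9: √(4) = 2, while z + 7 = -2 — extraneous.

z = -3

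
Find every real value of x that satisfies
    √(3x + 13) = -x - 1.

Square both sides: 3x + 13 = (-x - 1)².
Expand and rearrange: x² - x - 12 = 0.
Solving gives x = 4 or x = -3.
Check each candidate in the original equation:
  x = 4: √(25) = 5, while -x - 1 = -5 — extraneous.
  x = -3: √(4) = 2, while -x - 1 = 2 — valid.

x = -3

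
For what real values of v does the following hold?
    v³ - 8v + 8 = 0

Possible rational roots are divisors of 8. Testing v = 2 gives 0, so (v - 2) is a factor.
Divide: v³ - 8v + 8 = (v - 2)(v² + 2v - 4).
Apply the quadratic formula to v² + 2v - 4 = 0: v = (-2 ± √20)/2, i.e. v ≈ 1.2361 or v ≈ -3.2361.

v = -3.2361 or v = 1.2361 or v = 2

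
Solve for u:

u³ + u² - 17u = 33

u = -3 or u = -2.4641 or u = 4.4641

Rearrange: u³ + u² - 17u - 33 = 0.
Possible rational roots are divisors of -33. Testing u = -3 gives 0, so (u + 3) is a factor.
Divide: u³ + u² - 17u - 33 = (u + 3)(u² - 2u - 11).
Apply the quadratic formula to u² - 2u - 11 = 0: u = (2 ± √48)/2, i.e. u ≈ 4.4641 or u ≈ -2.4641.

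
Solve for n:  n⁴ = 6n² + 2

Let u = n². The equation becomes u² - 6u - 2 = 0.
By the quadratic formula, u = 3 + √(11) or u = 3 - √(11).
n² = 3 + √(11) gives n = ±√(3 + √(11)) ≈ ±2.5133.
n² = 3 - √(11) < 0 has no real solution.

n = -2.5133 or n = 2.5133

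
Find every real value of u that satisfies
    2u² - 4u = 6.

Bring every term to one side: 2u² - 4u - 6 = 0.
Factor: 2(u - 3)(u + 1) = 0.
So u = 3 or u = -1.

u = -1 or u = 3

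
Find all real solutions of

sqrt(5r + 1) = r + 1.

Square both sides: 5r + 1 = (r + 1)^2.
Expand and rearrange: r^2 - 3r = 0.
Solving gives r = 3 or r = 0.
Check each candidate in the original equation:
  r = 3: sqrt(16) = 4, while r + 1 = 4 — valid.
  r = 0: sqrt(1) = 1, while r + 1 = 1 — valid.

r = 0 or r = 3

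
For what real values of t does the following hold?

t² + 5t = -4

Bring every term to one side: t² + 5t + 4 = 0.
Factor: (t + 4)(t + 1) = 0.
So t = -4 or t = -1.

t = -4 or t = -1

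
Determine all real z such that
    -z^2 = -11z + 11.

Rearrange to standard form: -z^2 + 11z - 11 = 0.
Discriminant: (11)^2 - 4*(-1)*(-11) = 77.
Quadratic formula: z = (-11 +/- sqrt(77)) / (-2).
So z = 11/2 - sqrt(77)/2 ~= 1.1125 or z = sqrt(77)/2 + 11/2 ~= 9.8875.

z = 1.1125 or z = 9.8875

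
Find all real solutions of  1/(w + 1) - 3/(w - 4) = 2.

Multiply both sides by (w + 1)(w - 4):
(w - 4) - 3(w + 1) = 2(w + 1)(w - 4).
Expand and collect terms: 2w² - 4w - 1 = 0.
By the quadratic formula, w = (4 ± √24) / 4, so w ≈ 2.2247 or w ≈ -0.2247.
Neither value makes a denominator zero (w ≠ -1, w ≠ 4), so both are valid.

w = -0.2247 or w = 2.2247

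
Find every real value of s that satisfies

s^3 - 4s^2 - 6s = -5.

Rearrange: s^3 - 4s^2 - 6s + 5 = 0.
Possible rational roots are divisors of 5. Testing s = 5 gives 0, so (s - 5) is a factor.
Divide: s^3 - 4s^2 - 6s + 5 = (s - 5)(s^2 + s - 1).
Apply the quadratic formula to s^2 + s - 1 = 0: s = (-1 +/- sqrt(5))/2, i.e. s ~= 0.618 or s ~= -1.618.

s = -1.618 or s = 0.618 or s = 5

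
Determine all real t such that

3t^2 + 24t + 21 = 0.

t = -7 or t = -1

Factor: 3(t + 7)(t + 1) = 0.
So t = -7 or t = -1.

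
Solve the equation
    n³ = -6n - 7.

Rearrange: n³ + 6n + 7 = 0.
Possible rational roots are divisors of 7. Testing n = -1 gives 0, so (n + 1) is a factor.
Divide: n³ + 6n + 7 = (n + 1)(n² - n + 7).
The quadratic n² - n + 7 has discriminant -27 < 0, so no further real roots.

n = -1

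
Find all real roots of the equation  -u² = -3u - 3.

Rearrange to standard form: -u² + 3u + 3 = 0.
Discriminant: (3)² − 4·(-1)·3 = 21.
Quadratic formula: u = (-3 ± √21) / (-2).
So u = 3/2 - √(21)/2 ≈ -0.7913 or u = 3/2 + √(21)/2 ≈ 3.7913.

u = -0.7913 or u = 3.7913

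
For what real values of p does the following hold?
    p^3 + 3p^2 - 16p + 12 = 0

Possible rational roots are divisors of 12. Testing p = 2 gives 0, so (p - 2) is a factor.
Divide: p^3 + 3p^2 - 16p + 12 = (p - 2)(p^2 + 5p - 6).
Factor the quadratic: p = 1 or p = -6.

p = -6 or p = 1 or p = 2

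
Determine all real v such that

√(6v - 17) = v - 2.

v = 3 or v = 7

Square both sides: 6v - 17 = (v - 2)².
Expand and rearrange: v² - 10v + 21 = 0.
Solving gives v = 7 or v = 3.
Check each candidate in the original equation:
  v = 7: √(25) = 5, while v - 2 = 5 — valid.
  v = 3: √(1) = 1, while v - 2 = 1 — valid.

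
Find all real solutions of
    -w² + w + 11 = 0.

Discriminant: (1)² − 4·(-1)·11 = 45.
Quadratic formula: w = (-1 ± √45) / (-2).
So w = 1/2 - 3·√(5)/2 ≈ -2.8541 or w = 1/2 + 3·√(5)/2 ≈ 3.8541.

w = -2.8541 or w = 3.8541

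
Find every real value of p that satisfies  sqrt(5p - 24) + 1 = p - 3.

Isolate the radical: sqrt(5p - 24) = p - 4.
Square both sides: 5p - 24 = (p - 4)^2.
Expand and rearrange: p^2 - 13p + 40 = 0.
Solving gives p = 8 or p = 5.
Check each candidate in the original equation:
  p = 8: sqrt(16) = 4, while p - 4 = 4 — valid.
  p = 5: sqrt(1) = 1, while p - 4 = 1 — valid.

p = 5 or p = 8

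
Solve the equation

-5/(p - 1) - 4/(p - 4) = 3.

p = -1.2361 or p = 3.2361

Multiply both sides by (p - 1)(p - 4):
-5(p - 4) - 4(p - 1) = 3(p - 1)(p - 4).
Expand and collect terms: 3p^2 - 6p - 12 = 0.
By the quadratic formula, p = (6 +/- sqrt(180)) / 6, so p ~= 3.2361 or p ~= -1.2361.
Neither value makes a denominator zero (p != 1, p != 4), so both are valid.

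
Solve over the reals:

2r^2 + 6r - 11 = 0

r = -4.2839 or r = 1.2839

Discriminant: (6)^2 - 4*2*(-11) = 124.
Quadratic formula: r = (-6 +/- sqrt(124)) / 4.
So r = -3/2 + sqrt(31)/2 ~= 1.2839 or r = -sqrt(31)/2 - 3/2 ~= -4.2839.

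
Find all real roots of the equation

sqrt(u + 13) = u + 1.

u = 3

Square both sides: u + 13 = (u + 1)^2.
Expand and rearrange: u^2 + u - 12 = 0.
Solving gives u = 3 or u = -4.
Check each candidate in the original equation:
  u = 3: sqrt(16) = 4, while u + 1 = 4 — valid.
  u = -4: sqrt(9) = 3, while u + 1 = -3 — extraneous.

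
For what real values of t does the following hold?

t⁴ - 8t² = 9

t = -3 or t = 3

Let u = t². The equation becomes u² - 8u - 9 = 0.
Factor: (u - 9)(u + 1) = 0, so u = 9 or u = -1.
t² = 9 gives t = ±3.
t² = -1 < 0 has no real solution.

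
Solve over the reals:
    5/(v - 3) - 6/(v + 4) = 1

v = -8.1414 or v = 6.1414

Multiply both sides by (v - 3)(v + 4):
5(v + 4) - 6(v - 3) = (v - 3)(v + 4).
Expand and collect terms: v² + 2v - 50 = 0.
By the quadratic formula, v = (-2 ± √204) / 2, so v ≈ 6.1414 or v ≈ -8.1414.
Neither value makes a denominator zero (v ≠ 3, v ≠ -4), so both are valid.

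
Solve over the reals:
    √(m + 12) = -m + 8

Square both sides: m + 12 = (-m + 8)².
Expand and rearrange: m² - 17m + 52 = 0.
Solving gives m = 13 or m = 4.
Check each candidate in the original equation:
  m = 13: √(25) = 5, while -m + 8 = -5 — extraneous.
  m = 4: √(16) = 4, while -m + 8 = 4 — valid.

m = 4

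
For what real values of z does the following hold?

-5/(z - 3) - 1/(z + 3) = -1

Multiply both sides by (z - 3)(z + 3):
-5(z + 3) - (z - 3) = -(z - 3)(z + 3).
Expand and collect terms: -z^2 + 6z + 21 = 0.
By the quadratic formula, z = (-6 +/- sqrt(120)) / -2, so z ~= -2.4772 or z ~= 8.4772.
Neither value makes a denominator zero (z != 3, z != -3), so both are valid.

z = -2.4772 or z = 8.4772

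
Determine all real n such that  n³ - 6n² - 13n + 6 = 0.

Possible rational roots are divisors of 6. Testing n = -2 gives 0, so (n + 2) is a factor.
Divide: n³ - 6n² - 13n + 6 = (n + 2)(n² - 8n + 3).
Apply the quadratic formula to n² - 8n + 3 = 0: n = (8 ± √52)/2, i.e. n ≈ 7.6056 or n ≈ 0.3944.

n = -2 or n = 0.3944 or n = 7.6056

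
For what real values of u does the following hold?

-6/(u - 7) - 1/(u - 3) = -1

Multiply both sides by (u - 7)(u - 3):
-6(u - 3) - (u - 7) = -(u - 7)(u - 3).
Expand and collect terms: -u^2 + 17u - 46 = 0.
By the quadratic formula, u = (-17 +/- sqrt(105)) / -2, so u ~= 3.3765 or u ~= 13.6235.
Neither value makes a denominator zero (u != 7, u != 3), so both are valid.

u = 3.3765 or u = 13.6235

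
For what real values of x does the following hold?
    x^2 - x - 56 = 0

x = -7 or x = 8

Factor: (x + 7)(x - 8) = 0.
So x = -7 or x = 8.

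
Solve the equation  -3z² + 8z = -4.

Rearrange to standard form: -3z² + 8z + 4 = 0.
Discriminant: (8)² − 4·(-3)·4 = 112.
Quadratic formula: z = (-8 ± √112) / (-6).
So z = 4/3 - 2·√(7)/3 ≈ -0.4305 or z = 4/3 + 2·√(7)/3 ≈ 3.0972.

z = -0.4305 or z = 3.0972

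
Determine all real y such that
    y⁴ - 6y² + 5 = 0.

y = -2.2361 or y = -1 or y = 1 or y = 2.2361

Let u = y². The equation becomes u² - 6u + 5 = 0.
Factor: (u - 5)(u - 1) = 0, so u = 5 or u = 1.
y² = 5 gives y = ±√(5) ≈ ±2.2361.
y² = 1 gives y = ±1.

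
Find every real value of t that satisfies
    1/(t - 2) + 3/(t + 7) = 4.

Multiply both sides by (t - 2)(t + 7):
(t + 7) + 3(t - 2) = 4(t - 2)(t + 7).
Expand and collect terms: 4t^2 + 16t - 57 = 0.
By the quadratic formula, t = (-16 +/- sqrt(1168)) / 8, so t ~= 2.272 or t ~= -6.272.
Neither value makes a denominator zero (t != 2, t != -7), so both are valid.

t = -6.272 or t = 2.272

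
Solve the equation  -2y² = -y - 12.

Rearrange to standard form: -2y² + y + 12 = 0.
Discriminant: (1)² − 4·(-2)·12 = 97.
Quadratic formula: y = (-1 ± √97) / (-4).
So y = 1/4 - √(97)/4 ≈ -2.2122 or y = 1/4 + √(97)/4 ≈ 2.7122.

y = -2.2122 or y = 2.7122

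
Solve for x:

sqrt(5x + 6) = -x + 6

x = 2

Square both sides: 5x + 6 = (-x + 6)^2.
Expand and rearrange: x^2 - 17x + 30 = 0.
Solving gives x = 15 or x = 2.
Check each candidate in the original equation:
  x = 15: sqrt(81) = 9, while -x + 6 = -9 — extraneous.
  x = 2: sqrt(16) = 4, while -x + 6 = 4 — valid.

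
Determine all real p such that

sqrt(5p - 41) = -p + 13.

p = 10

Square both sides: 5p - 41 = (-p + 13)^2.
Expand and rearrange: p^2 - 31p + 210 = 0.
Solving gives p = 21 or p = 10.
Check each candidate in the original equation:
  p = 21: sqrt(64) = 8, while -p + 13 = -8 — extraneous.
  p = 10: sqrt(9) = 3, while -p + 13 = 3 — valid.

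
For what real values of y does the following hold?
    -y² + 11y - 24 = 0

Factor: -1(y - 3)(y - 8) = 0.
So y = 3 or y = 8.

y = 3 or y = 8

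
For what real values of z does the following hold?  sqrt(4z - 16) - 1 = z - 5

Isolate the radical: sqrt(4z - 16) = z - 4.
Square both sides: 4z - 16 = (z - 4)^2.
Expand and rearrange: z^2 - 12z + 32 = 0.
Solving gives z = 8 or z = 4.
Check each candidate in the original equation:
  z = 8: sqrt(16) = 4, while z - 4 = 4 — valid.
  z = 4: sqrt(0) = 0, while z - 4 = 0 — valid.

z = 4 or z = 8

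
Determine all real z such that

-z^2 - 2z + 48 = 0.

Factor: -1(z + 8)(z - 6) = 0.
So z = -8 or z = 6.

z = -8 or z = 6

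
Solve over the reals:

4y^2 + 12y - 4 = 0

Discriminant: (12)^2 - 4*4*(-4) = 208.
Quadratic formula: y = (-12 +/- sqrt(208)) / 8.
So y = -3/2 + sqrt(13)/2 ~= 0.3028 or y = -sqrt(13)/2 - 3/2 ~= -3.3028.

y = -3.3028 or y = 0.3028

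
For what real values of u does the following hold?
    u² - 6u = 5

Rearrange to standard form: u² - 6u - 5 = 0.
Discriminant: (-6)² − 4·1·(-5) = 56.
Quadratic formula: u = (6 ± √56) / 2.
So u = 3 + √(14) ≈ 6.7417 or u = 3 - √(14) ≈ -0.7417.

u = -0.7417 or u = 6.7417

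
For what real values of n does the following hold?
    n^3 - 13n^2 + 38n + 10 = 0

Possible rational roots are divisors of 10. Testing n = 5 gives 0, so (n - 5) is a factor.
Divide: n^3 - 13n^2 + 38n + 10 = (n - 5)(n^2 - 8n - 2).
Apply the quadratic formula to n^2 - 8n - 2 = 0: n = (8 +/- sqrt(72))/2, i.e. n ~= 8.2426 or n ~= -0.2426.

n = -0.2426 or n = 5 or n = 8.2426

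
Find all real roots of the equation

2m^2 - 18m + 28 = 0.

m = 2 or m = 7

Factor: 2(m - 7)(m - 2) = 0.
So m = 7 or m = 2.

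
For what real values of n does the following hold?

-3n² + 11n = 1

Rearrange to standard form: -3n² + 11n - 1 = 0.
Discriminant: (11)² − 4·(-3)·(-1) = 109.
Quadratic formula: n = (-11 ± √109) / (-6).
So n = 11/6 - √(109)/6 ≈ 0.0933 or n = √(109)/6 + 11/6 ≈ 3.5734.

n = 0.0933 or n = 3.5734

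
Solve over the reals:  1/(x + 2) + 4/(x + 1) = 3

x = -1.8685 or x = 0.5352

Multiply both sides by (x + 2)(x + 1):
(x + 1) + 4(x + 2) = 3(x + 2)(x + 1).
Expand and collect terms: 3x^2 + 4x - 3 = 0.
By the quadratic formula, x = (-4 +/- sqrt(52)) / 6, so x ~= 0.5352 or x ~= -1.8685.
Neither value makes a denominator zero (x != -2, x != -1), so both are valid.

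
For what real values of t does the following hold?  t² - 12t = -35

t = 5 or t = 7

Bring every term to one side: t² - 12t + 35 = 0.
Factor: (t - 7)(t - 5) = 0.
So t = 7 or t = 5.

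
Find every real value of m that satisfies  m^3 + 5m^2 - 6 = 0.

Possible rational roots are divisors of -6. Testing m = 1 gives 0, so (m - 1) is a factor.
Divide: m^3 + 5m^2 - 6 = (m - 1)(m^2 + 6m + 6).
Apply the quadratic formula to m^2 + 6m + 6 = 0: m = (-6 +/- sqrt(12))/2, i.e. m ~= -1.2679 or m ~= -4.7321.

m = -4.7321 or m = -1.2679 or m = 1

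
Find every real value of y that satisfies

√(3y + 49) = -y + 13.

Square both sides: 3y + 49 = (-y + 13)².
Expand and rearrange: y² - 29y + 120 = 0.
Solving gives y = 24 or y = 5.
Check each candidate in the original equation:
  y = 24: √(121) = 11, while -y + 13 = -11 — extraneous.
  y = 5: √(64) = 8, while -y + 13 = 8 — valid.

y = 5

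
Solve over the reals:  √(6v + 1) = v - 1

Square both sides: 6v + 1 = (v - 1)².
Expand and rearrange: v² - 8v = 0.
Solving gives v = 8 or v = 0.
Check each candidate in the original equation:
  v = 8: √(49) = 7, while v - 1 = 7 — valid.
  v = 0: √(1) = 1, while v - 1 = -1 — extraneous.

v = 8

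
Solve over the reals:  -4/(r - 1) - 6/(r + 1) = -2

Multiply both sides by (r - 1)(r + 1):
-4(r + 1) - 6(r - 1) = -2(r - 1)(r + 1).
Expand and collect terms: -2r² + 10r = 0.
Factor or apply the quadratic formula: r = 0 or r = 5.
Neither value makes a denominator zero (r ≠ 1, r ≠ -1), so both are valid.

r = 0 or r = 5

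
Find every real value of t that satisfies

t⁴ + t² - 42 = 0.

Let u = t². The equation becomes u² + u - 42 = 0.
Factor: (u + 7)(u - 6) = 0, so u = -7 or u = 6.
t² = -7 < 0 has no real solution.
t² = 6 gives t = ±√(6) ≈ ±2.4495.

t = -2.4495 or t = 2.4495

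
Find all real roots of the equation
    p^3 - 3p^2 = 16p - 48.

Rearrange: p^3 - 3p^2 - 16p + 48 = 0.
Possible rational roots are divisors of 48. Testing p = 4 gives 0, so (p - 4) is a factor.
Divide: p^3 - 3p^2 - 16p + 48 = (p - 4)(p^2 + p - 12).
Factor the quadratic: p = 3 or p = -4.

p = -4 or p = 3 or p = 4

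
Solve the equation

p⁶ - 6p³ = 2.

Let u = p³. The equation becomes u² - 6u - 2 = 0.
By the quadratic formula, u = 3 + √(11) or u = 3 - √(11).
p³ = 3 + √(11) gives p = ∛(3 + √(11)) ≈ 1.8485.
p³ = 3 - √(11) gives p = -∛(-3 + √(11)) ≈ -0.6816.

p = -0.6816 or p = 1.8485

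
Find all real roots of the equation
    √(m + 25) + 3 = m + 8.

Isolate the radical: √(m + 25) = m + 5.
Square both sides: m + 25 = (m + 5)².
Expand and rearrange: m² + 9m = 0.
Solving gives m = 0 or m = -9.
Check each candidate in the original equation:
  m = 0: √(25) = 5, while m + 5 = 5 — valid.
  m = -9: √(16) = 4, while m + 5 = -4 — extraneous.

m = 0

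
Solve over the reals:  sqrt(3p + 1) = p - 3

Square both sides: 3p + 1 = (p - 3)^2.
Expand and rearrange: p^2 - 9p + 8 = 0.
Solving gives p = 8 or p = 1.
Check each candidate in the original equation:
  p = 8: sqrt(25) = 5, while p - 3 = 5 — valid.
  p = 1: sqrt(4) = 2, while p - 3 = -2 — extraneous.

p = 8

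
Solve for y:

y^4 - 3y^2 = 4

Let u = y^2. The equation becomes u^2 - 3u - 4 = 0.
Factor: (u + 1)(u - 4) = 0, so u = -1 or u = 4.
y^2 = -1 < 0 has no real solution.
y^2 = 4 gives y = +/-2.

y = -2 or y = 2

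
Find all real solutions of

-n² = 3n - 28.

n = -7 or n = 4

Bring every term to one side: -n² - 3n + 28 = 0.
Factor: -1(n + 7)(n - 4) = 0.
So n = -7 or n = 4.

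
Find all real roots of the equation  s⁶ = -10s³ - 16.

s = -2 or s = -1.2599

Let u = s³. The equation becomes u² + 10u + 16 = 0.
Factor: (u + 8)(u + 2) = 0, so u = -8 or u = -2.
s³ = -8 gives s = -2.
s³ = -2 gives s = -∛(2) ≈ -1.2599.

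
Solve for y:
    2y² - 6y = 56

Bring every term to one side: 2y² - 6y - 56 = 0.
Factor: 2(y + 4)(y - 7) = 0.
So y = -4 or y = 7.

y = -4 or y = 7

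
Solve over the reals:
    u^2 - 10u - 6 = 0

Discriminant: (-10)^2 - 4*1*(-6) = 124.
Quadratic formula: u = (10 +/- sqrt(124)) / 2.
So u = 5 + sqrt(31) ~= 10.5678 or u = 5 - sqrt(31) ~= -0.5678.

u = -0.5678 or u = 10.5678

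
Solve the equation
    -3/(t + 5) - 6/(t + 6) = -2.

t = -5.386 or t = -1.114

Multiply both sides by (t + 5)(t + 6):
-3(t + 6) - 6(t + 5) = -2(t + 5)(t + 6).
Expand and collect terms: -2t² - 13t - 12 = 0.
By the quadratic formula, t = (13 ± √73) / -4, so t ≈ -5.386 or t ≈ -1.114.
Neither value makes a denominator zero (t ≠ -5, t ≠ -6), so both are valid.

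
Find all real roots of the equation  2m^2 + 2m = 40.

m = -5 or m = 4

Bring every term to one side: 2m^2 + 2m - 40 = 0.
Factor: 2(m - 4)(m + 5) = 0.
So m = 4 or m = -5.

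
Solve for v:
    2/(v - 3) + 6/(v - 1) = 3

v = 2.1315 or v = 4.5352

Multiply both sides by (v - 3)(v - 1):
2(v - 1) + 6(v - 3) = 3(v - 3)(v - 1).
Expand and collect terms: 3v^2 - 20v + 29 = 0.
By the quadratic formula, v = (20 +/- sqrt(52)) / 6, so v ~= 4.5352 or v ~= 2.1315.
Neither value makes a denominator zero (v != 3, v != 1), so both are valid.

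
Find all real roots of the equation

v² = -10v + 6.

v = -10.5678 or v = 0.5678

Rearrange to standard form: v² + 10v - 6 = 0.
Discriminant: (10)² − 4·1·(-6) = 124.
Quadratic formula: v = (-10 ± √124) / 2.
So v = -5 + √(31) ≈ 0.5678 or v = -√(31) - 5 ≈ -10.5678.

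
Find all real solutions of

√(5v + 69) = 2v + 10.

Square both sides: 5v + 69 = (2v + 10)².
Expand and rearrange: 4v² + 35v + 31 = 0.
Solving gives v = -1 or v = -7.75.
Check each candidate in the original equation:
  v = -1: √(64) = 8, while 2v + 10 = 8 — valid.
  v = -7.75: √(30.25) = 5.5, while 2v + 10 = -5.5 — extraneous.

v = -1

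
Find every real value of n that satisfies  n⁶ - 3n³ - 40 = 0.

n = -1.71 or n = 2

Let u = n³. The equation becomes u² - 3u - 40 = 0.
Factor: (u - 8)(u + 5) = 0, so u = 8 or u = -5.
n³ = 8 gives n = 2.
n³ = -5 gives n = -∛(5) ≈ -1.71.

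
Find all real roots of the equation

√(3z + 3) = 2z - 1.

Square both sides: 3z + 3 = (2z - 1)².
Expand and rearrange: 4z² - 7z - 2 = 0.
Solving gives z = 2 or z = -0.25.
Check each candidate in the original equation:
  z = 2: √(9) = 3, while 2z - 1 = 3 — valid.
  z = -0.25: √(2.25) = 1.5, while 2z - 1 = -1.5 — extraneous.

z = 2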